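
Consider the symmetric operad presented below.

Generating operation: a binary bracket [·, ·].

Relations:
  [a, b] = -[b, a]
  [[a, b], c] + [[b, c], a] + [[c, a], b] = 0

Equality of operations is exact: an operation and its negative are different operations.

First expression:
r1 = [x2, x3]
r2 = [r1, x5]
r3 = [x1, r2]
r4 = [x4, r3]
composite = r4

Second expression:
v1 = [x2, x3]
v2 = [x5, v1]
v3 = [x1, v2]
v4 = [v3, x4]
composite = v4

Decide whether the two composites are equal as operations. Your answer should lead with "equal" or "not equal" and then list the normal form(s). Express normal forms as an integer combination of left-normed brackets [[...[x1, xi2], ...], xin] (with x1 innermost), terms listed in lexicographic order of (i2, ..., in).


equal — both sides give -[[[[x1, x2], x3], x5], x4] + [[[[x1, x3], x2], x5], x4] + [[[[x1, x5], x2], x3], x4] - [[[[x1, x5], x3], x2], x4]

In normal form, the first expression is -[[[[x1, x2], x3], x5], x4] + [[[[x1, x3], x2], x5], x4] + [[[[x1, x5], x2], x3], x4] - [[[[x1, x5], x3], x2], x4]
In normal form, the second expression is -[[[[x1, x2], x3], x5], x4] + [[[[x1, x3], x2], x5], x4] + [[[[x1, x5], x2], x3], x4] - [[[[x1, x5], x3], x2], x4]
The normal forms match — equal.


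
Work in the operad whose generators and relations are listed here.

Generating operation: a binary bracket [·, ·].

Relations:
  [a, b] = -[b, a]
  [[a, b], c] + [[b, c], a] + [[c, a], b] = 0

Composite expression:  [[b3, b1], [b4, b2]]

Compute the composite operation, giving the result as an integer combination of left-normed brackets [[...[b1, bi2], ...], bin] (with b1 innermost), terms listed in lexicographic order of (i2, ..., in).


Skip Jacobi rewriting: expand, keep b1-initial words, read off terms.
Composite bracket: [[b3, b1], [b4, b2]]
Under [a, b] = ab - ba we get 8 signed associative words (2^3 = 8).
Collect the words opening with b1:
  b1b3b2b4 (sign +1) contributes +[[[b1, b3], b2], b4]
  b1b3b4b2 (sign -1) contributes -[[[b1, b3], b4], b2]

[[[b1, b3], b2], b4] - [[[b1, b3], b4], b2]


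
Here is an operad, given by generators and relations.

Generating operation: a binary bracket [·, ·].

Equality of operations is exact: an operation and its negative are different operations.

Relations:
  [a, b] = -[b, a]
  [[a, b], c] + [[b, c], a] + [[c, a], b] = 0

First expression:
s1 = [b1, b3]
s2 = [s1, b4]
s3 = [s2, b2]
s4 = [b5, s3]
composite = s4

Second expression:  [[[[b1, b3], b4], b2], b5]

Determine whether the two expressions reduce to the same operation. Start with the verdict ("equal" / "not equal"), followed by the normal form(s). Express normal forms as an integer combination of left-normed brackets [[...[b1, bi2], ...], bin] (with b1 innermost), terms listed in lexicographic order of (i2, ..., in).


The first expression reduces to -[[[[b1, b3], b4], b2], b5]
The second expression reduces to [[[[b1, b3], b4], b2], b5]
No match — not equal.

not equal; first: -[[[[b1, b3], b4], b2], b5]; second: [[[[b1, b3], b4], b2], b5]


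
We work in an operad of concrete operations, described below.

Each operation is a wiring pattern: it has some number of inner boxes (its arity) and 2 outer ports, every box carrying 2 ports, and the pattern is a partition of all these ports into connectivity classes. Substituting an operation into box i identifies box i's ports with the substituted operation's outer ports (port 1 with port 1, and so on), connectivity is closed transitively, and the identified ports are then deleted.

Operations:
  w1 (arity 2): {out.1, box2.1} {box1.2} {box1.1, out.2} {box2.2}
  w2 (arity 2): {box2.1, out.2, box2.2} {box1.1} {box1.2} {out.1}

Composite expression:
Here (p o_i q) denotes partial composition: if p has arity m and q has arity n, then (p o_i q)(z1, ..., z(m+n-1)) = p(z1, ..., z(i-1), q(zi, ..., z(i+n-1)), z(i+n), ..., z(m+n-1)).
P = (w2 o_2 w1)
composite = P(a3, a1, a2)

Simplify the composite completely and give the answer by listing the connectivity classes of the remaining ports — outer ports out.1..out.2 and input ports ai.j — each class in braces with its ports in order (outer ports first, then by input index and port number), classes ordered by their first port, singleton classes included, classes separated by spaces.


{out.1} {out.2, a1.1, a2.1} {a1.2} {a2.2} {a3.1} {a3.2}

Two ports join when wires chain via w2-identified ports.
through w1, on inputs (a1, a2): {out.1, a2.1} {out.2, a1.1} {a1.2} {a2.2} (out.j = stage outer ports)
through w2, on inputs (a3, a1, a2): {out.1} {out.2, a1.1, a2.1} {a1.2} {a2.2} {a3.1} {a3.2} (out.j = stage outer ports)


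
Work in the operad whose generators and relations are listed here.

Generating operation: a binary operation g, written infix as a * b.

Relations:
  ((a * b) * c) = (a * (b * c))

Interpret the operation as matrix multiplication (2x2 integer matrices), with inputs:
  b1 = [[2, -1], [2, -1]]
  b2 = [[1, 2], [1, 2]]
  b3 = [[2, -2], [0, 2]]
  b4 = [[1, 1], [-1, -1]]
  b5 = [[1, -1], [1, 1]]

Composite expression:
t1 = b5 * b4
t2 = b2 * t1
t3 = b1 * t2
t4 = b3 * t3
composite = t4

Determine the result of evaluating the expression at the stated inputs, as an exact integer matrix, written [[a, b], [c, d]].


(b5 * b4) = [[2, 2], [0, 0]]
(b2 * (b5 * b4)) = [[2, 2], [2, 2]]
(b1 * (b2 * (b5 * b4))) = [[2, 2], [2, 2]]
(b3 * (b1 * (b2 * (b5 * b4)))) = [[0, 0], [4, 4]]

[[0, 0], [4, 4]]


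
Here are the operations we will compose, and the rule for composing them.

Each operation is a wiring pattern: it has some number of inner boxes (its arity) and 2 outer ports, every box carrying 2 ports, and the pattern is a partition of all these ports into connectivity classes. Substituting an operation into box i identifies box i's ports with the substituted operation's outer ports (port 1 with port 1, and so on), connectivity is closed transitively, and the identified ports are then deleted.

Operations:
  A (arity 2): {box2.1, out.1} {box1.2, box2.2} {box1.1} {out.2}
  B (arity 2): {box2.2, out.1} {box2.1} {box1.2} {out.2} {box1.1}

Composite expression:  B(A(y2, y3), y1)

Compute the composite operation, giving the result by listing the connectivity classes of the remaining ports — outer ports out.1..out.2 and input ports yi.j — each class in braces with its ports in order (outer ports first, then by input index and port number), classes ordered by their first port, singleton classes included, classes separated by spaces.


Treat the ports identified at B as solder joints: merge, then drop.
after A, the pattern on (y2, y3) reads {out.1, y3.1} {out.2} {y2.1} {y2.2, y3.2} (out.j = its outer ports)
after B, the pattern on (y2, y3, y1) reads {out.1, y1.2} {out.2} {y1.1} {y2.1} {y2.2, y3.2} {y3.1} (out.j = its outer ports)

{out.1, y1.2} {out.2} {y1.1} {y2.1} {y2.2, y3.2} {y3.1}


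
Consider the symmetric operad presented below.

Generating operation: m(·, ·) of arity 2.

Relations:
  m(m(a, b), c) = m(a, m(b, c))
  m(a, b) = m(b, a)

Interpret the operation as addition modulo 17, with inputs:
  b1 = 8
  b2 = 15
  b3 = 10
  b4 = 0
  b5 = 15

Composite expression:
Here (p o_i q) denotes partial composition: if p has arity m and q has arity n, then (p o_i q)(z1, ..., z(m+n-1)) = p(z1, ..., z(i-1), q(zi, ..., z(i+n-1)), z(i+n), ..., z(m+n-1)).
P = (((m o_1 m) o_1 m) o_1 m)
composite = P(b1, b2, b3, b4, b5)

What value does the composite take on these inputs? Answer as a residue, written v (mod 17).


14 (mod 17)

m(b1, b2) = 6
m(m(b1, b2), b3) = 16
m(m(m(b1, b2), b3), b4) = 16
m(m(m(m(b1, b2), b3), b4), b5) = 14


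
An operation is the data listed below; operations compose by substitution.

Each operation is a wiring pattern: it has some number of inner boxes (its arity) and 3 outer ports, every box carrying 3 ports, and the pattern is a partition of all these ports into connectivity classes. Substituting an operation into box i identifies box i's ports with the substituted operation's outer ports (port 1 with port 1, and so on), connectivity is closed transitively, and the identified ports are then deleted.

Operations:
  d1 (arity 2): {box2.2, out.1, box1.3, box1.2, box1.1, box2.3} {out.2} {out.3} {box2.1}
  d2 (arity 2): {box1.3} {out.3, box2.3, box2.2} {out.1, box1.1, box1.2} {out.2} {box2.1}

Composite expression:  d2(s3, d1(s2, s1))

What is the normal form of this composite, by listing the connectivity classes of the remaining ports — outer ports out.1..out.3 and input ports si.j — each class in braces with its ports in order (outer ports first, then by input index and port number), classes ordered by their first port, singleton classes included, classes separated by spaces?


Two ports join when wires chain via d2-identified ports.
stage d1: inputs (s2, s1), connectivity {out.1, s1.2, s1.3, s2.1, s2.2, s2.3} {out.2} {out.3} {s1.1}, out.j its boundary
stage d2: inputs (s3, s2, s1), connectivity {out.1, s3.1, s3.2} {out.2} {out.3} {s1.1} {s1.2, s1.3, s2.1, s2.2, s2.3} {s3.3}, out.j its boundary

{out.1, s3.1, s3.2} {out.2} {out.3} {s1.1} {s1.2, s1.3, s2.1, s2.2, s2.3} {s3.3}


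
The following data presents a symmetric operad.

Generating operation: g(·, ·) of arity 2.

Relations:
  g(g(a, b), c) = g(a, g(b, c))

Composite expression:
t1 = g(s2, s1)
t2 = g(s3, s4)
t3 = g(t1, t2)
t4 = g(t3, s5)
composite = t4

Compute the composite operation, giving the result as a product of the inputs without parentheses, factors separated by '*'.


s2 * s1 * s3 * s4 * s5

The g-tree's shape is irrelevant; the s-reading-order decides.
g(s2, s1) unparenthesizes to s2 * s1
g(s3, s4) unparenthesizes to s3 * s4
g(g(s2, s1), g(s3, s4)) unparenthesizes to s2 * s1 * s3 * s4
g(g(g(s2, s1), g(s3, s4)), s5) unparenthesizes to s2 * s1 * s3 * s4 * s5


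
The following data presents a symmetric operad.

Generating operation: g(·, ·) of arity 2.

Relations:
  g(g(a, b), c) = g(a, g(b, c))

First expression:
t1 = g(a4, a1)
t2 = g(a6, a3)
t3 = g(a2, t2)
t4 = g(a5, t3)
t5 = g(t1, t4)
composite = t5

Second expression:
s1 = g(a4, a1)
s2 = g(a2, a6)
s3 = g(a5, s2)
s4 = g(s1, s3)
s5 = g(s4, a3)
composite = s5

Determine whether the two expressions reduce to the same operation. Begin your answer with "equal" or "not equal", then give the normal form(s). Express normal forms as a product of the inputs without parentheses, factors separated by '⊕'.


The first composite normalizes to a4 ⊕ a1 ⊕ a5 ⊕ a2 ⊕ a6 ⊕ a3
The second composite normalizes to a4 ⊕ a1 ⊕ a5 ⊕ a2 ⊕ a6 ⊕ a3
The forms coincide; equal.

equal: each reduces to a4 ⊕ a1 ⊕ a5 ⊕ a2 ⊕ a6 ⊕ a3


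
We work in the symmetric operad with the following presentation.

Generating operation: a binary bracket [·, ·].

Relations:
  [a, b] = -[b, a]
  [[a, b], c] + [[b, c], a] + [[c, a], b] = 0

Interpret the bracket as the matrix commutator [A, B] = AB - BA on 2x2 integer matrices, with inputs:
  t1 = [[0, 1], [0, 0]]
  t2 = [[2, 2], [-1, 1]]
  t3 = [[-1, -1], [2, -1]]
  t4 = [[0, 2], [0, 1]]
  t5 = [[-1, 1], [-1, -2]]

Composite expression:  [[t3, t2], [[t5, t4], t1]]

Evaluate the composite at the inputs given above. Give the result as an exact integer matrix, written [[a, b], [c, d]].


[[-8, -22], [-4, 8]]

[t3, t2] = [[-3, 1], [2, 3]]
[t5, t4] = [[2, 3], [1, -2]]
[[t5, t4], t1] = [[-1, 4], [0, 1]]
[[t3, t2], [[t5, t4], t1]] = [[-8, -22], [-4, 8]]


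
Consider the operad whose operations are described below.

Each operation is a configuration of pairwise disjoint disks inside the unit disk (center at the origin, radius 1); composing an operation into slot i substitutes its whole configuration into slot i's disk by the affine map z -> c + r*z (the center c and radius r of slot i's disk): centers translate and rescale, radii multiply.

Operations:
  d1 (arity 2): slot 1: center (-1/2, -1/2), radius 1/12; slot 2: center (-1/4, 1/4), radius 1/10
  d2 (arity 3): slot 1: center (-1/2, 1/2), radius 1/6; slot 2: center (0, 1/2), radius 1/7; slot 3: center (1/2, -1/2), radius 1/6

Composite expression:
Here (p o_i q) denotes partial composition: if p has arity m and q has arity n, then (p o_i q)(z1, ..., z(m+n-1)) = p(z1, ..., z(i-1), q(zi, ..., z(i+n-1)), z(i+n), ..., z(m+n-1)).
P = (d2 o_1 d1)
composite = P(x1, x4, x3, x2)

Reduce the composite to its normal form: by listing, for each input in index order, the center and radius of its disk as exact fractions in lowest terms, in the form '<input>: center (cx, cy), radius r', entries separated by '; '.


x1: center (-7/12, 5/12), radius 1/72; x2: center (1/2, -1/2), radius 1/6; x3: center (0, 1/2), radius 1/7; x4: center (-13/24, 13/24), radius 1/60


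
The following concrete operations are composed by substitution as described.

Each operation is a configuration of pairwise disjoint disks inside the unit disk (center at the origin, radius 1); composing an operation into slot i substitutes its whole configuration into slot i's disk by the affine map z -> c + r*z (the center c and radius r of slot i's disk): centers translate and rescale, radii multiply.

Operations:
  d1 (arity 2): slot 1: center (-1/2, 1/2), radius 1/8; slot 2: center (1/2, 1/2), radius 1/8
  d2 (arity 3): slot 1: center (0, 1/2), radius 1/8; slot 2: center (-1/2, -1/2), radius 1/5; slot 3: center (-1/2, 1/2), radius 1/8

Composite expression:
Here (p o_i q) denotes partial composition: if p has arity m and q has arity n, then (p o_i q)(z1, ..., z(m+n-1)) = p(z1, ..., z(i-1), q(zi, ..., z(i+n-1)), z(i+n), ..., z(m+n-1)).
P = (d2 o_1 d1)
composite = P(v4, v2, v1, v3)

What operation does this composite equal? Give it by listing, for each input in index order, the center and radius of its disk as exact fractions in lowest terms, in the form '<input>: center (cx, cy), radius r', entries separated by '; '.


v1: center (-1/2, -1/2), radius 1/5; v2: center (1/16, 9/16), radius 1/64; v3: center (-1/2, 1/2), radius 1/8; v4: center (-1/16, 9/16), radius 1/64


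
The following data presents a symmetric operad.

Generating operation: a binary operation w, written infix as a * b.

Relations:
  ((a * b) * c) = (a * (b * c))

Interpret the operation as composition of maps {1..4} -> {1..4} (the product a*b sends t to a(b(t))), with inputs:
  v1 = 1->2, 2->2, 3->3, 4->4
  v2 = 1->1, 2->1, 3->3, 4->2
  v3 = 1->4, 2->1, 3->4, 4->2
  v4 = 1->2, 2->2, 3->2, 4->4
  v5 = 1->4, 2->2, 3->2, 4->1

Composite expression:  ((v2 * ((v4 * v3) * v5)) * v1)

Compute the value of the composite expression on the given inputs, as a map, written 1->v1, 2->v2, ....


(v4 * v3) = 1->4, 2->2, 3->4, 4->2
((v4 * v3) * v5) = 1->2, 2->2, 3->2, 4->4
(v2 * ((v4 * v3) * v5)) = 1->1, 2->1, 3->1, 4->2
((v2 * ((v4 * v3) * v5)) * v1) = 1->1, 2->1, 3->1, 4->2

1->1, 2->1, 3->1, 4->2


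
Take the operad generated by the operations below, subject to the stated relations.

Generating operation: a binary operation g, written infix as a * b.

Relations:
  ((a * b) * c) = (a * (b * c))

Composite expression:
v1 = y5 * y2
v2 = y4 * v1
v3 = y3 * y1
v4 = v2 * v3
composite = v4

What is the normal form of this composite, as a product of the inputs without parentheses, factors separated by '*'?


y4 * y5 * y2 * y3 * y1


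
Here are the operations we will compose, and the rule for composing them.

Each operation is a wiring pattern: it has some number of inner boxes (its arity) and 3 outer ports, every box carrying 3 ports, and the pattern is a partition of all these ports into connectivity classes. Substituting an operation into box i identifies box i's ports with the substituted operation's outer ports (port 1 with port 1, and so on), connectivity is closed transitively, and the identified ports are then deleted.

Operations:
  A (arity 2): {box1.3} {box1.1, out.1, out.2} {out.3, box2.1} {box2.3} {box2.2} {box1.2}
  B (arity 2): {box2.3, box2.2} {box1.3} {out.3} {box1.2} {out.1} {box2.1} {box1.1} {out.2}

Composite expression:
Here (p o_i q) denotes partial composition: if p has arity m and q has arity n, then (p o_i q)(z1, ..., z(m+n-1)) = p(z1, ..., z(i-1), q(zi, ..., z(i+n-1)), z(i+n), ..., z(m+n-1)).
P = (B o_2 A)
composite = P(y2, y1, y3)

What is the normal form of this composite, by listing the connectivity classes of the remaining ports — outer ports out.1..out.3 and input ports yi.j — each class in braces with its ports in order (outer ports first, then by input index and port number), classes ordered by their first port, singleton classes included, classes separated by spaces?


{out.1} {out.2} {out.3} {y1.1, y3.1} {y1.2} {y1.3} {y2.1} {y2.2} {y2.3} {y3.2} {y3.3}

Substituting into B glues patterns; closure does the rest.
A over (y1, y3) gives {out.1, out.2, y1.1} {out.3, y3.1} {y1.2} {y1.3} {y3.2} {y3.3}, out.j being that stage's outer ports
B over (y2, y1, y3) gives {out.1} {out.2} {out.3} {y1.1, y3.1} {y1.2} {y1.3} {y2.1} {y2.2} {y2.3} {y3.2} {y3.3}, out.j being that stage's outer ports


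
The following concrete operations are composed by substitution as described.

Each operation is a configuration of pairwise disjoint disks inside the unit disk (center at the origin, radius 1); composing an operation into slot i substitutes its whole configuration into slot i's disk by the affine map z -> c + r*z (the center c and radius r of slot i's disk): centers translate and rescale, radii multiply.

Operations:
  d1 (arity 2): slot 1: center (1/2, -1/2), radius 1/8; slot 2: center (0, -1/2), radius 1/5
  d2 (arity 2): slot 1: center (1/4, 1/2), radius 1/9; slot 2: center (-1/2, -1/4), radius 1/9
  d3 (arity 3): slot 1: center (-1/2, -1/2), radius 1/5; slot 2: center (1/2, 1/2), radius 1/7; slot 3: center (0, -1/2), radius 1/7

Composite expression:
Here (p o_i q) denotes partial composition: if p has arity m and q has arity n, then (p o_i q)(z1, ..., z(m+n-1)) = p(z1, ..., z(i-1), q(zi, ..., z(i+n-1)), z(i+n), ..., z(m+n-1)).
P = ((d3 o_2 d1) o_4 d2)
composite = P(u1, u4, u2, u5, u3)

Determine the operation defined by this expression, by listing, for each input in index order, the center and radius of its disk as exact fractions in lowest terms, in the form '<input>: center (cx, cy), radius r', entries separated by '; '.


Affine substitution under d3: radii multiply and u-centers shift.
for u1, the 1-step affine chain lands on center (-1/2, -1/2), radius 1/5
for u4, the 2-step affine chain lands on center (4/7, 3/7), radius 1/56
for u2, the 2-step affine chain lands on center (1/2, 3/7), radius 1/35
for u5, the 2-step affine chain lands on center (1/28, -3/7), radius 1/63
for u3, the 2-step affine chain lands on center (-1/14, -15/28), radius 1/63

u1: center (-1/2, -1/2), radius 1/5; u2: center (1/2, 3/7), radius 1/35; u3: center (-1/14, -15/28), radius 1/63; u4: center (4/7, 3/7), radius 1/56; u5: center (1/28, -3/7), radius 1/63


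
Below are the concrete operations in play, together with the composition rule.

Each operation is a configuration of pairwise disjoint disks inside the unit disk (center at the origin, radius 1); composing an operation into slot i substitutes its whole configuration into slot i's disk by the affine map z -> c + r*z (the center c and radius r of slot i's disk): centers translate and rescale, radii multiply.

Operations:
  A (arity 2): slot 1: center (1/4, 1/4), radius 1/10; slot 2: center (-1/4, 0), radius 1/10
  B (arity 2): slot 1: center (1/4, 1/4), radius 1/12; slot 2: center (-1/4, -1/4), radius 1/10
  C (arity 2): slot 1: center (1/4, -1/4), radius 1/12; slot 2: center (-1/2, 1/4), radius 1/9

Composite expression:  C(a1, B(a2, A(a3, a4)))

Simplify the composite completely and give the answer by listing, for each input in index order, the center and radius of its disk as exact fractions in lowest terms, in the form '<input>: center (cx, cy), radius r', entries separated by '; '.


Only the slot chain above each a matters under C; compose those maps.
a1: after 1 affine step, its disk has center (1/4, -1/4), radius 1/12
a2: after 2 affine steps, its disk has center (-17/36, 5/18), radius 1/108
a3: after 3 affine steps, its disk has center (-21/40, 9/40), radius 1/900
a4: after 3 affine steps, its disk has center (-191/360, 2/9), radius 1/900

a1: center (1/4, -1/4), radius 1/12; a2: center (-17/36, 5/18), radius 1/108; a3: center (-21/40, 9/40), radius 1/900; a4: center (-191/360, 2/9), radius 1/900


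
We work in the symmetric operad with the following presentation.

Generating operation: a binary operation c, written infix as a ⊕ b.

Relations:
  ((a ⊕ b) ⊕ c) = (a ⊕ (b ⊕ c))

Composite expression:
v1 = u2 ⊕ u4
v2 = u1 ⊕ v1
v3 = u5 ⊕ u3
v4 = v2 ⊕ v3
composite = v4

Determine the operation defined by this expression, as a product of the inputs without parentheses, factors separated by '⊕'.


Key point: c is associative — brackets drop, the u-order remains.
(u2 ⊕ u4) linearizes to u2 ⊕ u4
(u1 ⊕ (u2 ⊕ u4)) linearizes to u1 ⊕ u2 ⊕ u4
(u5 ⊕ u3) linearizes to u5 ⊕ u3
((u1 ⊕ (u2 ⊕ u4)) ⊕ (u5 ⊕ u3)) linearizes to u1 ⊕ u2 ⊕ u4 ⊕ u5 ⊕ u3

u1 ⊕ u2 ⊕ u4 ⊕ u5 ⊕ u3


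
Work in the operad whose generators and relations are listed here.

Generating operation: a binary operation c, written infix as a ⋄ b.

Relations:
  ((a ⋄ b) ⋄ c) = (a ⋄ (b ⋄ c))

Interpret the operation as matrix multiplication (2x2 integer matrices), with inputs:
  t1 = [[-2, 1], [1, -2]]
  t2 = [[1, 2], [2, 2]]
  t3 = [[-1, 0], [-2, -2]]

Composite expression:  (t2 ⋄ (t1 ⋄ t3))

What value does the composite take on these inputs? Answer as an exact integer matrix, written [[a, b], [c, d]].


[[6, 6], [6, 4]]

(t1 ⋄ t3) = [[0, -2], [3, 4]]
(t2 ⋄ (t1 ⋄ t3)) = [[6, 6], [6, 4]]


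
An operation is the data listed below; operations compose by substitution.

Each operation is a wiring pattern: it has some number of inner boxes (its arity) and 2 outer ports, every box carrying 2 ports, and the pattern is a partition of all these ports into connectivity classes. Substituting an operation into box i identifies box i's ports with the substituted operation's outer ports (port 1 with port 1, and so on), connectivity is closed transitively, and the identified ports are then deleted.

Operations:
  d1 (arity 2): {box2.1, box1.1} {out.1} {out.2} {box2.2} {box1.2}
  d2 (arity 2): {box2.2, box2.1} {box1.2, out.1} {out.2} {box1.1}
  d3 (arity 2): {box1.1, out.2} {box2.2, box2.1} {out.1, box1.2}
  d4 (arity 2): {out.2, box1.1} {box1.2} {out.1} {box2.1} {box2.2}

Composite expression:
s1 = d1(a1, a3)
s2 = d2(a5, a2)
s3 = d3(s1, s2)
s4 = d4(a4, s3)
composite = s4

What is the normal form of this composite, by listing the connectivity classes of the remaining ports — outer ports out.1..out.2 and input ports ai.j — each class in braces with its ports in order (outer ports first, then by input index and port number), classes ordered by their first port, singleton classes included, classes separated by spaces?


{out.1} {out.2, a4.1} {a1.1, a3.1} {a1.2} {a2.1, a2.2} {a3.2} {a4.2} {a5.1} {a5.2}

Reachability decides: close wires over d4-identified ports.
after d1, the pattern on (a1, a3) reads {out.1} {out.2} {a1.1, a3.1} {a1.2} {a3.2} (out.j = its outer ports)
after d2, the pattern on (a5, a2) reads {out.1, a5.2} {out.2} {a2.1, a2.2} {a5.1} (out.j = its outer ports)
after d3, the pattern on (a1, a3, a5, a2) reads {out.1} {out.2} {a1.1, a3.1} {a1.2} {a2.1, a2.2} {a3.2} {a5.1} {a5.2} (out.j = its outer ports)
after d4, the pattern on (a4, a1, a3, a5, a2) reads {out.1} {out.2, a4.1} {a1.1, a3.1} {a1.2} {a2.1, a2.2} {a3.2} {a4.2} {a5.1} {a5.2} (out.j = its outer ports)


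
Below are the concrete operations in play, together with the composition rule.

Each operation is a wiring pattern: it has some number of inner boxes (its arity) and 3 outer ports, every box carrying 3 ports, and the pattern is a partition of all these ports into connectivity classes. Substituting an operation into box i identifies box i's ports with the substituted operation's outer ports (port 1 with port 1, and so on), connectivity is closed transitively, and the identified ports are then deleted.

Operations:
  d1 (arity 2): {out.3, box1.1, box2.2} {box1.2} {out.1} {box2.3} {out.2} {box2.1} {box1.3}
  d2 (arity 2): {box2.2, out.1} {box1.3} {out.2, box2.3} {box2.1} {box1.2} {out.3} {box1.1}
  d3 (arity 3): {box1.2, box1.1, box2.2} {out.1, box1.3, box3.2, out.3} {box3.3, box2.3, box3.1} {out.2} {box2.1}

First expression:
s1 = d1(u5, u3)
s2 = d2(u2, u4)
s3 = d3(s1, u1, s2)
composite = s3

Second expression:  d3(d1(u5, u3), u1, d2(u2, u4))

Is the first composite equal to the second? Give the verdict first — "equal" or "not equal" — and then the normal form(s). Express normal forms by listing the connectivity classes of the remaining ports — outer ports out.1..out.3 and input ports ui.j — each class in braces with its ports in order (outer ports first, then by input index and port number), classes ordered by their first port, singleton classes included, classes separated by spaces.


Normal form of the first expression: {out.1, out.3, u3.2, u4.3, u5.1} {out.2} {u1.1} {u1.2} {u1.3, u4.2} {u2.1} {u2.2} {u2.3} {u3.1} {u3.3} {u4.1} {u5.2} {u5.3}
Normal form of the second expression: {out.1, out.3, u3.2, u4.3, u5.1} {out.2} {u1.1} {u1.2} {u1.3, u4.2} {u2.1} {u2.2} {u2.3} {u3.1} {u3.3} {u4.1} {u5.2} {u5.3}
One common form — equal.

equal: each reduces to {out.1, out.3, u3.2, u4.3, u5.1} {out.2} {u1.1} {u1.2} {u1.3, u4.2} {u2.1} {u2.2} {u2.3} {u3.1} {u3.3} {u4.1} {u5.2} {u5.3}


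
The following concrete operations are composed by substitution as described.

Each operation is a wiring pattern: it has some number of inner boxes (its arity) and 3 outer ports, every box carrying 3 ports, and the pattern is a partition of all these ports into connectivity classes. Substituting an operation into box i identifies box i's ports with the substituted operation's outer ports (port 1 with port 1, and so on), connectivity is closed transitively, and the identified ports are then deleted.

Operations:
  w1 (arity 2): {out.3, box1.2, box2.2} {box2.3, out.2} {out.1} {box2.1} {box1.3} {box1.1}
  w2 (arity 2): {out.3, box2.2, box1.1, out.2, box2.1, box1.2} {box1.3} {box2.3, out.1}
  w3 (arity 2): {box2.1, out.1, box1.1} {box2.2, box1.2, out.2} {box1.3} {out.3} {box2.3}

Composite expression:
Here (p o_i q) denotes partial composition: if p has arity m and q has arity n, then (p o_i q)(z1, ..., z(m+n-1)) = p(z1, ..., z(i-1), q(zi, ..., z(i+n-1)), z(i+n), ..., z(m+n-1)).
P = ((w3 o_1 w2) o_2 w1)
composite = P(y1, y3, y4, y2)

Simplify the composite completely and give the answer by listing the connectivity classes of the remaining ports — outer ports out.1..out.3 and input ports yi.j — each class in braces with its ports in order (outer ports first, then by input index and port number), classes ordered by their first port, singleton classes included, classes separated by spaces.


{out.1, y2.1, y3.2, y4.2} {out.2, y1.1, y1.2, y2.2, y4.3} {out.3} {y1.3} {y2.3} {y3.1} {y3.3} {y4.1}

Reachability decides: close wires over w3-identified ports.
composing w1 on (y3, y4), with out.j its own outer ports: {out.1} {out.2, y4.3} {out.3, y3.2, y4.2} {y3.1} {y3.3} {y4.1}
composing w2 on (y1, y3, y4), with out.j its own outer ports: {out.1, y3.2, y4.2} {out.2, out.3, y1.1, y1.2, y4.3} {y1.3} {y3.1} {y3.3} {y4.1}
composing w3 on (y1, y3, y4, y2), with out.j its own outer ports: {out.1, y2.1, y3.2, y4.2} {out.2, y1.1, y1.2, y2.2, y4.3} {out.3} {y1.3} {y2.3} {y3.1} {y3.3} {y4.1}


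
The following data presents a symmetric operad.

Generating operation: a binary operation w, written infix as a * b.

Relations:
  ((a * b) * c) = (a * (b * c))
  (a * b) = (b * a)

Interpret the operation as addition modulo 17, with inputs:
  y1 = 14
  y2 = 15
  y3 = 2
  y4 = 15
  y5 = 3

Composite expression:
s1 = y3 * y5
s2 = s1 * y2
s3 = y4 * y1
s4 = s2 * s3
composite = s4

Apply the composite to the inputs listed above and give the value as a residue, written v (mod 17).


15 (mod 17)

(y3 * y5) = 5
((y3 * y5) * y2) = 3
(y4 * y1) = 12
(((y3 * y5) * y2) * (y4 * y1)) = 15


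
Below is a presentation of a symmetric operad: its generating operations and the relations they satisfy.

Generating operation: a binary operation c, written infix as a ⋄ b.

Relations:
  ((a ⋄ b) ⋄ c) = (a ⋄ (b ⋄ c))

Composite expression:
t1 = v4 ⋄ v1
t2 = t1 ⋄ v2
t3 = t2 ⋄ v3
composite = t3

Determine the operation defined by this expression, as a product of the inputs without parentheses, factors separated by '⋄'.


v4 ⋄ v1 ⋄ v2 ⋄ v3

Under associativity of c, the answer is the v's in reading order.
(v4 ⋄ v1) flattens to v4 ⋄ v1
((v4 ⋄ v1) ⋄ v2) flattens to v4 ⋄ v1 ⋄ v2
(((v4 ⋄ v1) ⋄ v2) ⋄ v3) flattens to v4 ⋄ v1 ⋄ v2 ⋄ v3


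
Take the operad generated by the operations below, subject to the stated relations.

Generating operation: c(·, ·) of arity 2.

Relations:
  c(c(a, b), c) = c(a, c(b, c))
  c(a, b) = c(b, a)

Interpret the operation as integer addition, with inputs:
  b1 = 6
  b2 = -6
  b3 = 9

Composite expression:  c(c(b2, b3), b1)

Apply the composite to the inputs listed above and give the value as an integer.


9

c(b2, b3) = 3
c(c(b2, b3), b1) = 9


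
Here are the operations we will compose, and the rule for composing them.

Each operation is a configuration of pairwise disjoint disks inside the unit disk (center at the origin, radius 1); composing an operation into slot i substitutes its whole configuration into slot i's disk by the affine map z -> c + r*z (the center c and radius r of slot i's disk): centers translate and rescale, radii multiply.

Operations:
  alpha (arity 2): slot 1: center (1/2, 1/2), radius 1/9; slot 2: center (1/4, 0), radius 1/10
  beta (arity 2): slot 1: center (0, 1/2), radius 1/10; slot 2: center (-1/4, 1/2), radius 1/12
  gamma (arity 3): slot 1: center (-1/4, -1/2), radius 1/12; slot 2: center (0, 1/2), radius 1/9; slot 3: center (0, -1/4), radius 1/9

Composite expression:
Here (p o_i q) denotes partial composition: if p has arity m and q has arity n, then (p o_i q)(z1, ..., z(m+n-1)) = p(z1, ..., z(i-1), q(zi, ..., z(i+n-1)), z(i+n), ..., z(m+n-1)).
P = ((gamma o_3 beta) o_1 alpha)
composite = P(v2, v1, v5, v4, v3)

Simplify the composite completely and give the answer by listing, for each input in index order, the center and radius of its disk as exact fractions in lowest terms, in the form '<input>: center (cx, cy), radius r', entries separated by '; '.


v1: center (-11/48, -1/2), radius 1/120; v2: center (-5/24, -11/24), radius 1/108; v3: center (-1/36, -7/36), radius 1/108; v4: center (0, -7/36), radius 1/90; v5: center (0, 1/2), radius 1/9

Follow each v-input down from gamma: c' goes to c + r*c', radius to r*r'.
v2: after 2 affine steps, its disk has center (-5/24, -11/24), radius 1/108
v1: after 2 affine steps, its disk has center (-11/48, -1/2), radius 1/120
v5: after 1 affine step, its disk has center (0, 1/2), radius 1/9
v4: after 2 affine steps, its disk has center (0, -7/36), radius 1/90
v3: after 2 affine steps, its disk has center (-1/36, -7/36), radius 1/108


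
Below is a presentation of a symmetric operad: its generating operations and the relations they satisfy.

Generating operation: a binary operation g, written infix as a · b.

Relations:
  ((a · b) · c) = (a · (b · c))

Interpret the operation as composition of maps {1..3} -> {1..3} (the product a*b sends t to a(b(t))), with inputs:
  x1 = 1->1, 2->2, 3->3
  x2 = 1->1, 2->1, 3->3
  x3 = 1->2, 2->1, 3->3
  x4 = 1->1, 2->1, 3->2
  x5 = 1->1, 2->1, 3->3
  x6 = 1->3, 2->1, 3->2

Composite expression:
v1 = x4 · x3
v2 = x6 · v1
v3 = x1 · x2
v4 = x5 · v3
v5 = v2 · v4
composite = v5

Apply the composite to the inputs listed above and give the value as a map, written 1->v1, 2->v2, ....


1->3, 2->3, 3->1

(x4 · x3) = 1->1, 2->1, 3->2
(x6 · (x4 · x3)) = 1->3, 2->3, 3->1
(x1 · x2) = 1->1, 2->1, 3->3
(x5 · (x1 · x2)) = 1->1, 2->1, 3->3
((x6 · (x4 · x3)) · (x5 · (x1 · x2))) = 1->3, 2->3, 3->1


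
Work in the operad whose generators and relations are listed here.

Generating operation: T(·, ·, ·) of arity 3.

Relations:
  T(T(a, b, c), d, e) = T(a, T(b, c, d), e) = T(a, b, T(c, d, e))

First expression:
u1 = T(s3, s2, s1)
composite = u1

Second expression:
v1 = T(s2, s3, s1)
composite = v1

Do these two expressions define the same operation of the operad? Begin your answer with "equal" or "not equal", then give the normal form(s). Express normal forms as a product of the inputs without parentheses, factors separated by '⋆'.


not equal — first s3 ⋆ s2 ⋆ s1, second s2 ⋆ s3 ⋆ s1


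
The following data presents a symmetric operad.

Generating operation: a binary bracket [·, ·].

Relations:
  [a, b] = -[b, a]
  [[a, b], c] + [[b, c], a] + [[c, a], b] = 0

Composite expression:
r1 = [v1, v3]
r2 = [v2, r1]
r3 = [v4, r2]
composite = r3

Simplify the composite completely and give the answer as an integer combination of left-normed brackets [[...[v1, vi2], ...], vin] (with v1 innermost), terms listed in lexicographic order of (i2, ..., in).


[[[v1, v3], v2], v4]

Expand each bracket as ab - ba; the v1-initial words give the coefficients.
Composite bracket: [v4, [v2, [v1, v3]]]
The bracket unfolds into 8 signed words via [a, b] = ab - ba (2^3 = 8).
Keep just the words that open with v1:
  from v1v3v2v4, sign +1: term +[[[v1, v3], v2], v4]


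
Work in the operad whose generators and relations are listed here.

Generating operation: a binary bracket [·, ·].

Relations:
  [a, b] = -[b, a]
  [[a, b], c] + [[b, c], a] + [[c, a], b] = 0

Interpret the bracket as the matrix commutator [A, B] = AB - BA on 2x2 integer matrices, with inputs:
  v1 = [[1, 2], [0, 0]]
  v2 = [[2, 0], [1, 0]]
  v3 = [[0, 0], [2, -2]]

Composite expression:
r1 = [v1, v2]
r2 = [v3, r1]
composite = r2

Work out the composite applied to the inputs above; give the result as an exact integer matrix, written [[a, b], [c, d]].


[v1, v2] = [[2, -4], [-1, -2]]
[v3, [v1, v2]] = [[8, -8], [10, -8]]

[[8, -8], [10, -8]]


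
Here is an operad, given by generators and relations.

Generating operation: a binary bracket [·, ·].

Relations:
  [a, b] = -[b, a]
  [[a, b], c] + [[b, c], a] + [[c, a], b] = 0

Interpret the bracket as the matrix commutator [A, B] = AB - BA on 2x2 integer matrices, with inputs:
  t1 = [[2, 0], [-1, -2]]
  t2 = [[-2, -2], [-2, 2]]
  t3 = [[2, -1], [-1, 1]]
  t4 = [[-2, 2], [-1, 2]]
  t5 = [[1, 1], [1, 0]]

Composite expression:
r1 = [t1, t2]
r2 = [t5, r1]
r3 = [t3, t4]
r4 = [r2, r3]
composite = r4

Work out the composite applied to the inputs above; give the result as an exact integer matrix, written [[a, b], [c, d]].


[[-52, -56], [-296, 52]]

[t1, t2] = [[-2, -8], [12, 2]]
[t5, [t1, t2]] = [[20, -4], [-16, -20]]
[t3, t4] = [[3, -2], [5, -3]]
[[t5, [t1, t2]], [t3, t4]] = [[-52, -56], [-296, 52]]


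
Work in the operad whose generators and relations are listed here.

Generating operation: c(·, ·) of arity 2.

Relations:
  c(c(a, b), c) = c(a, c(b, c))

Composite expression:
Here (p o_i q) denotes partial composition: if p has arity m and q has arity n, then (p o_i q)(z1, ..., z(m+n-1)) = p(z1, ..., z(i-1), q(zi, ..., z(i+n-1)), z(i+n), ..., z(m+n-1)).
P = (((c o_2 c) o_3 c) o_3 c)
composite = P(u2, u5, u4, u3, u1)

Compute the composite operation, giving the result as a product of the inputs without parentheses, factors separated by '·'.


u2 · u5 · u4 · u3 · u1

Every regrouping of c is equal, so read the u-inputs in written order.
c(u4, u3) flattens to u4 · u3
c(c(u4, u3), u1) flattens to u4 · u3 · u1
c(u5, c(c(u4, u3), u1)) flattens to u5 · u4 · u3 · u1
c(u2, c(u5, c(c(u4, u3), u1))) flattens to u2 · u5 · u4 · u3 · u1


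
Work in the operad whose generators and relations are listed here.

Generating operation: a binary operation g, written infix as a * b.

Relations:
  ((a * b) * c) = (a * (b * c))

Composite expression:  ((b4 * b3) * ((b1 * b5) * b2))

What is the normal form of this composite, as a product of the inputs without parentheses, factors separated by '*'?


b4 * b3 * b1 * b5 * b2


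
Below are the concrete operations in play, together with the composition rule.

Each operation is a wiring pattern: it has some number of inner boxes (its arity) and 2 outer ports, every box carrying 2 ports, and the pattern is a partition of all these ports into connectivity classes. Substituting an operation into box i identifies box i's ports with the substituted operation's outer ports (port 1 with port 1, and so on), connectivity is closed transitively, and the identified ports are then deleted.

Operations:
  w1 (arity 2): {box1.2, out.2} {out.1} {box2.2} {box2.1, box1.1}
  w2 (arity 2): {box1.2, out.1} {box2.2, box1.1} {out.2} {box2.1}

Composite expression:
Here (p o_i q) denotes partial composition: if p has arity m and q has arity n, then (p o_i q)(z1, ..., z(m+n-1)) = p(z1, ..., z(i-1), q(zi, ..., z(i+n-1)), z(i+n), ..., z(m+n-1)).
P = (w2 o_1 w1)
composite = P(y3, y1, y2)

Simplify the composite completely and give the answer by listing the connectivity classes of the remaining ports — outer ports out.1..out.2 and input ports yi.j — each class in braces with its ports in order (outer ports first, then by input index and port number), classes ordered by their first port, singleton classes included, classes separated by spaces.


{out.1, y3.2} {out.2} {y1.1, y3.1} {y1.2} {y2.1} {y2.2}

Treat the ports identified at w2 as solder joints: merge, then drop.
composing w1 on (y3, y1), with out.j its own outer ports: {out.1} {out.2, y3.2} {y1.1, y3.1} {y1.2}
composing w2 on (y3, y1, y2), with out.j its own outer ports: {out.1, y3.2} {out.2} {y1.1, y3.1} {y1.2} {y2.1} {y2.2}


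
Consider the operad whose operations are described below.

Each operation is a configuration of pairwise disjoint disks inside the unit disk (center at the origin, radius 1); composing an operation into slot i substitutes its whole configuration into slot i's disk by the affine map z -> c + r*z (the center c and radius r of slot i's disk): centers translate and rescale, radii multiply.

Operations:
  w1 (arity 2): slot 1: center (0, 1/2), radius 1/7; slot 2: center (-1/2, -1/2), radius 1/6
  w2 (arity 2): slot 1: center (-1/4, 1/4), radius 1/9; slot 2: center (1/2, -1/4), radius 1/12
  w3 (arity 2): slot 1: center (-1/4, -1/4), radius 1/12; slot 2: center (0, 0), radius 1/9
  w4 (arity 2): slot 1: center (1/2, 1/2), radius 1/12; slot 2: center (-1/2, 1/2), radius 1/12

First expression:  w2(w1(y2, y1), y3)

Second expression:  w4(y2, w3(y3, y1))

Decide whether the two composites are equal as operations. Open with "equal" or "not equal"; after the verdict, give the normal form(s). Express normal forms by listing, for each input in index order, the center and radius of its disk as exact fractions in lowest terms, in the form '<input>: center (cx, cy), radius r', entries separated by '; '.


Normal form of the first expression: y1: center (-11/36, 7/36), radius 1/54; y2: center (-1/4, 11/36), radius 1/63; y3: center (1/2, -1/4), radius 1/12
Normal form of the second expression: y1: center (-1/2, 1/2), radius 1/108; y2: center (1/2, 1/2), radius 1/12; y3: center (-25/48, 23/48), radius 1/144
No match — not equal.

not equal; first: y1: center (-11/36, 7/36), radius 1/54; y2: center (-1/4, 11/36), radius 1/63; y3: center (1/2, -1/4), radius 1/12; second: y1: center (-1/2, 1/2), radius 1/108; y2: center (1/2, 1/2), radius 1/12; y3: center (-25/48, 23/48), radius 1/144


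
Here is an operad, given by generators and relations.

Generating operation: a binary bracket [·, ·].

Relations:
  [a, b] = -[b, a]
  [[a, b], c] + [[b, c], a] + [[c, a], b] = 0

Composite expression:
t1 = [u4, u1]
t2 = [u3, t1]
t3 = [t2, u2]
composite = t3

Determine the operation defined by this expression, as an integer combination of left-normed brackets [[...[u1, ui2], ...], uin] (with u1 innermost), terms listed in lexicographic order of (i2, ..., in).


[[[u1, u4], u3], u2]

Antisymmetry and Jacobi reduce to u1-anchored left-normed brackets.
Composite bracket: [[u3, [u4, u1]], u2]
Applying ab - ba throughout gives 8 signed words (2^3 = 8).
Only words starting with u1 matter:
  u1u4u3u2 (sign +1) contributes +[[[u1, u4], u3], u2]


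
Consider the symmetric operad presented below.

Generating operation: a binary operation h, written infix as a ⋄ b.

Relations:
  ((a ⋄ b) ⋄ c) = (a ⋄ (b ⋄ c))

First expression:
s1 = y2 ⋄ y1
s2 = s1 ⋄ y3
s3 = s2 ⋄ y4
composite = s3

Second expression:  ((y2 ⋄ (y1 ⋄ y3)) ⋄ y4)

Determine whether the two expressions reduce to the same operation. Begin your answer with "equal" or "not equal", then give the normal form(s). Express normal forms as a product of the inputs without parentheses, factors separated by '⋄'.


equal — both sides give y2 ⋄ y1 ⋄ y3 ⋄ y4

The first composite normalizes to y2 ⋄ y1 ⋄ y3 ⋄ y4
The second composite normalizes to y2 ⋄ y1 ⋄ y3 ⋄ y4
The forms coincide; equal.
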